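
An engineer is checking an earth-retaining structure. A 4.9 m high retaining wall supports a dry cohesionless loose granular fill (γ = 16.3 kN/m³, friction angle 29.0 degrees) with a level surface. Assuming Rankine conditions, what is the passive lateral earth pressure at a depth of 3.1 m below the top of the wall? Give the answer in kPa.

146 kPa

K_p = (1 + sin φ)/(1 − sin φ) = 2.882.
σ_h = K_p γ z = 2.882 × 16.3 × 3.1 = 145.6 kPa.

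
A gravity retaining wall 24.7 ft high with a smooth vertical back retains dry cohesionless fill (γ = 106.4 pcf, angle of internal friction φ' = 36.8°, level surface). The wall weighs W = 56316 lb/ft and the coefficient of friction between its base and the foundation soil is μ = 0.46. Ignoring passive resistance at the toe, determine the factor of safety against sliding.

K_a = tan²(45° − 36.8°/2) = 0.2508.
P_a = ½K_aγH² = 0.5×0.2508×106.4×24.7² = 8139 lb/ft, acting at H/3 = 8.233 ft above the base.
FS_sliding = μW / P_a = 0.46×56316 / 8139 = 3.183.

3.18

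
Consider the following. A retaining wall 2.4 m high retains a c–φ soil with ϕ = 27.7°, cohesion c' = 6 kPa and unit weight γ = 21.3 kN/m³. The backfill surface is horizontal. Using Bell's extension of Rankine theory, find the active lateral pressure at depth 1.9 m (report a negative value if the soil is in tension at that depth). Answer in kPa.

K_a = (1 − sin φ)/(1 + sin φ) = 0.3653.
σ_a = K_a γ z − 2c√K_a = 0.3653×21.3×1.9 − 2×6×0.6044 = 7.532 kPa.

7.53 kPa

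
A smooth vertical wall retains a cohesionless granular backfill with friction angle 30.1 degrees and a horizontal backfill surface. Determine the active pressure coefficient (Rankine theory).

0.332

K_a = (1 − sin φ)/(1 + sin φ) = (1 − sin 30.1°)/(1 + sin 30.1°) = 0.3320.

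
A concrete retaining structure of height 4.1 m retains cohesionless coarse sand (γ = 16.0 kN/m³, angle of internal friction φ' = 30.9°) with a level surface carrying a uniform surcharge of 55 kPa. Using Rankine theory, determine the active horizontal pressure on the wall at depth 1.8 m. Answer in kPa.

26.9 kPa

K_a = (1 − sin φ)/(1 + sin φ) = 0.3214.
σ_v = γz + q = 16.0 × 1.8 + 55 = 83.80 kPa.
σ_h = K_a σ_v = 0.3214 × 83.80 = 26.93 kPa.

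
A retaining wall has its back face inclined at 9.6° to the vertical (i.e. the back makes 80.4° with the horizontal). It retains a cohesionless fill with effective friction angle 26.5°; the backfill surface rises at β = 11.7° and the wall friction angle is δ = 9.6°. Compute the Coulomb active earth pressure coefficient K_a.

K_a = sin²(α+φ) / [sin²α · sin(α−δ) · (1 + √{sin(φ+δ)sin(φ−β) / (sin(α−δ)sin(α+β))})²].
With α = 80.4°, φ = 26.5°, δ = 9.6°, β = 11.7°: K_a = 0.5092.

0.509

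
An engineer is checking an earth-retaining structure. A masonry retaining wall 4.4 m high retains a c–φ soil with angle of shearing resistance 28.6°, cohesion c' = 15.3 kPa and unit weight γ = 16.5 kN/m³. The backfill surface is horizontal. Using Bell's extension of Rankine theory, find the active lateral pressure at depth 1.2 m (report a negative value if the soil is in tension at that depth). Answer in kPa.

K_a = (1 − sin φ)/(1 + sin φ) = 0.3525.
σ_a = K_a γ z − 2c√K_a = 0.3525×16.5×1.2 − 2×15.3×0.5938 = -11.19 kPa.

-11.2 kPa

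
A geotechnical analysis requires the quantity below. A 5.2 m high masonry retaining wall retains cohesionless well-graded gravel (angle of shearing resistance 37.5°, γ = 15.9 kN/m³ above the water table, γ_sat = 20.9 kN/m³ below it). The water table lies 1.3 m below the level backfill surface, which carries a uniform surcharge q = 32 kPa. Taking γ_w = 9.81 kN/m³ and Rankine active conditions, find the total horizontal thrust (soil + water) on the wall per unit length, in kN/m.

K_a = tan²(45° − φ/2) = 0.2432.
γ' = 20.9 − 9.81 = 11.09 kN/m³. h₂ = H − d_w = 3.9 m.
σ'_h: at surface K_a·q = 7.782; at WT K_a(q+γd_w) = 12.81; at base K_a(q+γd_w+γ'h₂) = 23.33 kPa.
P₁ = ½(7.782+12.81)×1.3 = 13.38; P₂ = ½(12.81+23.33)×3.9 = 70.47; P_w = ½γ_w h₂² = 74.61.
Total = 13.38+70.47+74.61 = 158.5 kN/m.

158 kN/m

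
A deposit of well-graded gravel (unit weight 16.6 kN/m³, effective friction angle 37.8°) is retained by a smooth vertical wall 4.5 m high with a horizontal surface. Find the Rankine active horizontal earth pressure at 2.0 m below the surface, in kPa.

K_a = (1 − sin φ)/(1 + sin φ) = 0.2400.
σ_h = K_a γ z = 0.2400 × 16.6 × 2.0 = 7.968 kPa.

7.97 kPa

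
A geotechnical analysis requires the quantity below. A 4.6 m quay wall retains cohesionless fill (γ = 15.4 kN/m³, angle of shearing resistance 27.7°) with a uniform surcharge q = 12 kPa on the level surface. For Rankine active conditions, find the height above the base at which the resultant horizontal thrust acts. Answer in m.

1.73 m

K_a = 0.3653.
Triangular part P₁ = ½K_aγH² = 59.52 at H/3 = 1.533 m; rectangular part P₂ = K_a q H = 20.17 at H/2 = 2.300 m.
ȳ = (P₁·1.533 + P₂·2.300)/(P₁+P₂) = 1.727 m.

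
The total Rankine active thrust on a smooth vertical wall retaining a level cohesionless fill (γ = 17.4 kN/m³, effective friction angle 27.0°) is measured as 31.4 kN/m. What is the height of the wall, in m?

3.10 m

K_a = 0.3755. P_a = ½ K_a γ H² ⇒ H = √(2P_a/(K_a γ)).
H = √(2×31.4/(0.3755×17.4)) = 3.100 m.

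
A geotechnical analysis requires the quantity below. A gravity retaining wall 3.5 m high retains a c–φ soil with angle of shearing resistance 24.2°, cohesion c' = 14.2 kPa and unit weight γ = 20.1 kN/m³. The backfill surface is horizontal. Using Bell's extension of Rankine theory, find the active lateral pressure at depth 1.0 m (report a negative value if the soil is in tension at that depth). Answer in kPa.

-9.96 kPa

K_a = (1 − sin φ)/(1 + sin φ) = 0.4185.
σ_a = K_a γ z − 2c√K_a = 0.4185×20.1×1.0 − 2×14.2×0.6469 = -9.961 kPa.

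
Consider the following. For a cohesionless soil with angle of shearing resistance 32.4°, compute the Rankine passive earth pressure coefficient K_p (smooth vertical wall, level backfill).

3.31

K_p = (1 + sin φ)/(1 − sin φ) = tan²(45° + 32.4°/2) = 3.309.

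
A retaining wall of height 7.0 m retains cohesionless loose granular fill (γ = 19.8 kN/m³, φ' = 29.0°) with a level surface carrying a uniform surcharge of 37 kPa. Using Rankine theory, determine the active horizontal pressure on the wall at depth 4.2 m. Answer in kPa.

41.7 kPa

K_a = (1 − sin φ)/(1 + sin φ) = 0.3470.
σ_v = γz + q = 19.8 × 4.2 + 37 = 120.2 kPa.
σ_h = K_a σ_v = 0.3470 × 120.2 = 41.69 kPa.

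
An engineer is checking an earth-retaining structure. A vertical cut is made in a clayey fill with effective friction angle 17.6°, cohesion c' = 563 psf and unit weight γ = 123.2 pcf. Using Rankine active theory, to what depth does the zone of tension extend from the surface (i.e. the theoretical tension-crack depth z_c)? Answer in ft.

K_a = tan²(45° − 17.6°/2) = 0.5357; √K_a = 0.7319.
The active pressure is zero where K_a γ z = 2c√K_a, so z_c = 2c/(γ√K_a) = 2×563/(123.2×0.7319) = 12.49 ft.

12.5 ft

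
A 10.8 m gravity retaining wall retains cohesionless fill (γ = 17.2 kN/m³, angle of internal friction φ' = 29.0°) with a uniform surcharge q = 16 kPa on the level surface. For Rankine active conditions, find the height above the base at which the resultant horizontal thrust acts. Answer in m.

3.86 m

K_a = 0.3470.
Triangular part P₁ = ½K_aγH² = 348.1 at H/3 = 3.600 m; rectangular part P₂ = K_a q H = 59.96 at H/2 = 5.400 m.
ȳ = (P₁·3.600 + P₂·5.400)/(P₁+P₂) = 3.865 m.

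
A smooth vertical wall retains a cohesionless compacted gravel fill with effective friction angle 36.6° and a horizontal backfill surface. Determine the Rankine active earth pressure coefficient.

0.253

K_a = (1 − sin φ)/(1 + sin φ) = (1 − sin 36.6°)/(1 + sin 36.6°) = 0.2530.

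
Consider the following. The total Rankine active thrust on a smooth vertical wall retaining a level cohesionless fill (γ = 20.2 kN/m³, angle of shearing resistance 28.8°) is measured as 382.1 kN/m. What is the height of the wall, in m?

10.4 m

K_a = 0.3498. P_a = ½ K_a γ H² ⇒ H = √(2P_a/(K_a γ)).
H = √(2×382.1/(0.3498×20.2)) = 10.40 m.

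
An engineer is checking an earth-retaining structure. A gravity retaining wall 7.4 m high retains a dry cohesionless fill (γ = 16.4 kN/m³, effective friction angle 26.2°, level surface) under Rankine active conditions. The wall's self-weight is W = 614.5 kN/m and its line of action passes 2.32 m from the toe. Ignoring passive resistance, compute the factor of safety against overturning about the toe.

K_a = tan²(45° − 26.2°/2) = 0.3874.
P_a = ½K_aγH² = 0.5×0.3874×16.4×7.4² = 174.0 kN/m, acting at H/3 = 2.467 m above the base.
Overturning moment M_o = P_a × H/3 = 174.0 × 2.467 = 429.1.
Resisting moment M_r = W × 2.32 = 614.5 × 2.32 = 1426.
FS_overturning = M_r/M_o = 1426/429.1 = 3.322.

3.32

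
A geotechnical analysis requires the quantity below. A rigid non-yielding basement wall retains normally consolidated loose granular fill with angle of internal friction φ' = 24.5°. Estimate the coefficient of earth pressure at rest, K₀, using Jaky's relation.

K₀ = 1 − sin φ' = 1 − sin 24.5° = 0.5853.

0.585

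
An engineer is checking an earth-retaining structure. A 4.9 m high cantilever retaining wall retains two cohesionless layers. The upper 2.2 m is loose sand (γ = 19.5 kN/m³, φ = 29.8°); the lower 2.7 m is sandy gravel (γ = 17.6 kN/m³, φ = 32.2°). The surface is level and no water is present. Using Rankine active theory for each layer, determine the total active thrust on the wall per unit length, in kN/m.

K_a1 = tan²(45°−29.8°/2) = 0.3360; K_a2 = tan²(45°−32.2°/2) = 0.3047.
Layer 1: σ at base = K_a1 γ₁ h₁ = 14.42 kPa; P₁ = ½×14.42×2.2 = 15.86.
Layer 2: σ_v at top = γ₁h₁ = 42.90; σ_h top = K_a2×42.90 = 13.07; σ_h base = K_a2×(42.90+17.6×2.7) = 27.55.
P₂ = ½(13.07+27.55)×2.7 = 54.85. Total P_a = 15.86+54.85 = 70.70 kN/m.

70.7 kN/m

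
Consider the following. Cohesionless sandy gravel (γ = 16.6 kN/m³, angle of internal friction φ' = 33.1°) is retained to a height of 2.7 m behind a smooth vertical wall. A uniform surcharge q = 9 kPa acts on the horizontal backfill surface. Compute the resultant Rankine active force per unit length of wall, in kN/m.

K_a = tan²(45° − φ/2) = 0.2936.
Soil triangle: ½ K_a γ H² = 0.5×0.2936×16.6×2.7² = 17.76 kN/m.
Surcharge rectangle: K_a q H = 0.2936×9×2.7 = 7.134 kN/m.
Total = 17.76 + 7.134 = 24.90 kN/m.

24.9 kN/m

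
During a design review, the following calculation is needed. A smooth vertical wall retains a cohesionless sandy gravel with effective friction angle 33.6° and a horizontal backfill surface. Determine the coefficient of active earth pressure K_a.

0.288

K_a = (1 − sin φ)/(1 + sin φ) = (1 − sin 33.6°)/(1 + sin 33.6°) = 0.2875.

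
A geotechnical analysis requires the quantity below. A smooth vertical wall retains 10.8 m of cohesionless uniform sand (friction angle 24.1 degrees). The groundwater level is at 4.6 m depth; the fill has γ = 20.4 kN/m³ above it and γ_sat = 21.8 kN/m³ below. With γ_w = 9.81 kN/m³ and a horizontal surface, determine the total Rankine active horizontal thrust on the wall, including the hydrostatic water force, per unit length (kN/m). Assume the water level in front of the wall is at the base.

620 kN/m

K_a = tan²(45° − φ/2) = 0.4201.
γ' = 21.8 − 9.81 = 11.99 kN/m³. Depth below WT = 6.2 m.
σ'_h at WT = K_a γ d_w = 39.42 kPa; at base = 39.42 + K_a γ' × 6.2 = 70.66 kPa.
P₁ (0–4.6 m) = ½×39.42×4.6 = 90.68. P₂ (4.6–10.8 m) = ½(39.42+70.66)×6.2 = 341.2.
P_w = ½ γ_w h₂² = 0.5×9.81×6.2² = 188.5. Total = 90.68+341.2+188.5 = 620.5 kN/m.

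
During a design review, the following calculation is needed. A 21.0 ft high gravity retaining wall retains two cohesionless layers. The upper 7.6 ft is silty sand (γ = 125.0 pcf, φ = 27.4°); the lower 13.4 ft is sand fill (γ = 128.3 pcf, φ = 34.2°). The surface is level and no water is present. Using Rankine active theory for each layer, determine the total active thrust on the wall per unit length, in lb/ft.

K_a1 = tan²(45°−27.4°/2) = 0.3697; K_a2 = tan²(45°−34.2°/2) = 0.2803.
Layer 1: σ at base = K_a1 γ₁ h₁ = 351.2 psf; P₁ = ½×351.2×7.6 = 1335.
Layer 2: σ_v at top = γ₁h₁ = 950.0; σ_h top = K_a2×950.0 = 266.3; σ_h base = K_a2×(950.0+128.3×13.4) = 748.3.
P₂ = ½(266.3+748.3)×13.4 = 6798. Total P_a = 1335+6798 = 8132 lb/ft.

8130 lb/ft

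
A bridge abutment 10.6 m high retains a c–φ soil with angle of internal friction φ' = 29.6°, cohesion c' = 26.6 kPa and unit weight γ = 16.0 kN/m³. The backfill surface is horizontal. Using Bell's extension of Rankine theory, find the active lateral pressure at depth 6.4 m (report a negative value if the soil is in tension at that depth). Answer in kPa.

3.72 kPa

K_a = (1 − sin φ)/(1 + sin φ) = 0.3387.
σ_a = K_a γ z − 2c√K_a = 0.3387×16.0×6.4 − 2×26.6×0.5820 = 3.724 kPa.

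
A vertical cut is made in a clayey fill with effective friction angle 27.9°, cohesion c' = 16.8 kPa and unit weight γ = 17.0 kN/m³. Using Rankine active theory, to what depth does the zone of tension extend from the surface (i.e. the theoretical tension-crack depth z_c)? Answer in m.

3.28 m

K_a = tan²(45° − 27.9°/2) = 0.3625; √K_a = 0.6020.
The active pressure is zero where K_a γ z = 2c√K_a, so z_c = 2c/(γ√K_a) = 2×16.8/(17.0×0.6020) = 3.283 m.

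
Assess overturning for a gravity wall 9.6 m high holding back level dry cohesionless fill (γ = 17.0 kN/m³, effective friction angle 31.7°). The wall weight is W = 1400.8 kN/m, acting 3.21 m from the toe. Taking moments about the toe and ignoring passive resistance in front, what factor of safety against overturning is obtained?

K_a = tan²(45° − 31.7°/2) = 0.3111.
P_a = ½K_aγH² = 0.5×0.3111×17.0×9.6² = 243.7 kN/m, acting at H/3 = 3.200 m above the base.
Overturning moment M_o = P_a × H/3 = 243.7 × 3.200 = 779.8.
Resisting moment M_r = W × 3.21 = 1400.8 × 3.21 = 4497.
FS_overturning = M_r/M_o = 4497/779.8 = 5.766.

5.77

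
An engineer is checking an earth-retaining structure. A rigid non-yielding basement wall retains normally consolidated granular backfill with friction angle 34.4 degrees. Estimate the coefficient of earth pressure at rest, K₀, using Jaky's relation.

0.435

K₀ = 1 − sin φ' = 1 − sin 34.4° = 0.4350.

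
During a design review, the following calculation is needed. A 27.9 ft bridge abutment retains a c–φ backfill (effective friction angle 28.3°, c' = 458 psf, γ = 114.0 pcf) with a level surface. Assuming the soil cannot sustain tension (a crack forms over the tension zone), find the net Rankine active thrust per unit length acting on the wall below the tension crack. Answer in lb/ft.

4240 lb/ft

K_a = 0.3568; √K_a = 0.5973.
Tension-crack depth z_c = 2c/(γ√K_a) = 2×458/(114.0×0.5973) = 13.45 ft.
σ_a at base = K_a γ H − 2c√K_a = 0.3568×114.0×27.9 − 2×458×0.5973 = 587.6 psf.
P_a = ½ × 587.6 × (H − z_c) = 0.5×587.6×14.45 = 4245 lb/ft.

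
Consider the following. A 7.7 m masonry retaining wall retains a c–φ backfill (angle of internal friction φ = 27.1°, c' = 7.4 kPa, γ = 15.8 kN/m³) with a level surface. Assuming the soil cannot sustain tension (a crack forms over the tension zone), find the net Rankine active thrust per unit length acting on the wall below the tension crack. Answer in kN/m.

K_a = 0.3741; √K_a = 0.6116.
Tension-crack depth z_c = 2c/(γ√K_a) = 2×7.4/(15.8×0.6116) = 1.532 m.
σ_a at base = K_a γ H − 2c√K_a = 0.3741×15.8×7.7 − 2×7.4×0.6116 = 36.46 kPa.
P_a = ½ × 36.46 × (H − z_c) = 0.5×36.46×6.168 = 112.4 kN/m.

112 kN/m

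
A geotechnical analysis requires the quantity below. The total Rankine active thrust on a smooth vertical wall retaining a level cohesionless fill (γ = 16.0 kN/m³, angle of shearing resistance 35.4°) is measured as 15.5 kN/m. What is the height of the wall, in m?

K_a = 0.2664. P_a = ½ K_a γ H² ⇒ H = √(2P_a/(K_a γ)).
H = √(2×15.5/(0.2664×16.0)) = 2.697 m.

2.70 m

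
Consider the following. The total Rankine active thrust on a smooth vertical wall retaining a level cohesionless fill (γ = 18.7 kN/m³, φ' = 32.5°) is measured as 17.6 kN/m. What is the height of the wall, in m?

K_a = 0.3010. P_a = ½ K_a γ H² ⇒ H = √(2P_a/(K_a γ)).
H = √(2×17.6/(0.3010×18.7)) = 2.501 m.

2.50 m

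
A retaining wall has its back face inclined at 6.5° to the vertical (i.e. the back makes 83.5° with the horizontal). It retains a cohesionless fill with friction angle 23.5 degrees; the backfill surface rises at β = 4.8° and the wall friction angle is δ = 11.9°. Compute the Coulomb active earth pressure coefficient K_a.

K_a = sin²(α+φ) / [sin²α · sin(α−δ) · (1 + √{sin(φ+δ)sin(φ−β) / (sin(α−δ)sin(α+β))})²].
With α = 83.5°, φ = 23.5°, δ = 11.9°, β = 4.8°: K_a = 0.4692.

0.469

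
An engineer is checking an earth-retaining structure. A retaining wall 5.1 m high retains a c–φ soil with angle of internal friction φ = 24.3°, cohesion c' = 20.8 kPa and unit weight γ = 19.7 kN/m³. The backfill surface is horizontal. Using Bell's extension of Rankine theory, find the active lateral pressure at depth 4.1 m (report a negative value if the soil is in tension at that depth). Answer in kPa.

K_a = (1 − sin φ)/(1 + sin φ) = 0.4169.
σ_a = K_a γ z − 2c√K_a = 0.4169×19.7×4.1 − 2×20.8×0.6457 = 6.814 kPa.

6.81 kPa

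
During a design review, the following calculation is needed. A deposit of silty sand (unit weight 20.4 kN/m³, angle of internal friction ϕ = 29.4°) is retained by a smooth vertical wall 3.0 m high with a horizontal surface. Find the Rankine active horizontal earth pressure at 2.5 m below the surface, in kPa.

17.4 kPa

K_a = (1 − sin φ)/(1 + sin φ) = 0.3415.
σ_h = K_a γ z = 0.3415 × 20.4 × 2.5 = 17.41 kPa.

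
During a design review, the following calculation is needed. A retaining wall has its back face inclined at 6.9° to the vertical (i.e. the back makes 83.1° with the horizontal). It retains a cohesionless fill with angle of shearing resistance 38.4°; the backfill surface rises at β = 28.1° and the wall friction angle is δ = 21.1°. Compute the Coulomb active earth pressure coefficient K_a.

K_a = sin²(α+φ) / [sin²α · sin(α−δ) · (1 + √{sin(φ+δ)sin(φ−β) / (sin(α−δ)sin(α+β))})²].
With α = 83.1°, φ = 38.4°, δ = 21.1°, β = 28.1°: K_a = 0.4071.

0.407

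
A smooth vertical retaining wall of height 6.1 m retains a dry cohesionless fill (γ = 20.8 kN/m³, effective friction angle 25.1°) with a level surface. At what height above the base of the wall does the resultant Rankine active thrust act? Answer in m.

2.03 m

K_a = 0.4043.
The pressure distribution is triangular, so the resultant acts at H/3 above the base = 6.1/3 = 2.033 m.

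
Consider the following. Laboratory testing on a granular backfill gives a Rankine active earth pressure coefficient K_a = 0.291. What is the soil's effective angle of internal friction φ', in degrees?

K_a = tan²(45° − φ/2) ⇒ 45° − φ/2 = arctan(√0.291) = 28.34°.
φ = 2(45° − 28.34°) = 33.31°.

33.3°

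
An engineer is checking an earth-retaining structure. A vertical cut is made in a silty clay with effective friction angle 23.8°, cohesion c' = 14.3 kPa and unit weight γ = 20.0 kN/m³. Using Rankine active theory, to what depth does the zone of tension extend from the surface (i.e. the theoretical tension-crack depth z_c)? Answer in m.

K_a = tan²(45° − 23.8°/2) = 0.4250; √K_a = 0.6519.
The active pressure is zero where K_a γ z = 2c√K_a, so z_c = 2c/(γ√K_a) = 2×14.3/(20.0×0.6519) = 2.194 m.

2.19 m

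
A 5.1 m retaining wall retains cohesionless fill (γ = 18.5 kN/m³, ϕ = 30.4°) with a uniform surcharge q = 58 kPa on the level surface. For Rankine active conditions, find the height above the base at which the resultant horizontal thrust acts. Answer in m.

2.17 m

K_a = 0.3280.
Triangular part P₁ = ½K_aγH² = 78.91 at H/3 = 1.700 m; rectangular part P₂ = K_a q H = 97.02 at H/2 = 2.550 m.
ȳ = (P₁·1.700 + P₂·2.550)/(P₁+P₂) = 2.169 m.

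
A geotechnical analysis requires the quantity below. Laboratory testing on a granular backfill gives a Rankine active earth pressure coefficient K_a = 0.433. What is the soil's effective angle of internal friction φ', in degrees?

K_a = tan²(45° − φ/2) ⇒ 45° − φ/2 = arctan(√0.433) = 33.35°.
φ = 2(45° − 33.35°) = 23.31°.

23.3°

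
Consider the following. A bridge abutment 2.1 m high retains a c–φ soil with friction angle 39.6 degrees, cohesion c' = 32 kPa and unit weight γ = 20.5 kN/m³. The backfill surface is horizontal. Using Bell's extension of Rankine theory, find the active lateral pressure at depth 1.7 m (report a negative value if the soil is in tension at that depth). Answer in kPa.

K_a = (1 − sin φ)/(1 + sin φ) = 0.2214.
σ_a = K_a γ z − 2c√K_a = 0.2214×20.5×1.7 − 2×32×0.4706 = -22.40 kPa.

-22.4 kPa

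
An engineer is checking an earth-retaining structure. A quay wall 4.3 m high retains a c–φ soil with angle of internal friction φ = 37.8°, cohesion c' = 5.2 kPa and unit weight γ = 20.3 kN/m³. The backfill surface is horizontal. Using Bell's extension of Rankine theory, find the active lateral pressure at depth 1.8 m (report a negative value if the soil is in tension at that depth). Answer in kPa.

3.67 kPa

K_a = (1 − sin φ)/(1 + sin φ) = 0.2400.
σ_a = K_a γ z − 2c√K_a = 0.2400×20.3×1.8 − 2×5.2×0.4899 = 3.675 kPa.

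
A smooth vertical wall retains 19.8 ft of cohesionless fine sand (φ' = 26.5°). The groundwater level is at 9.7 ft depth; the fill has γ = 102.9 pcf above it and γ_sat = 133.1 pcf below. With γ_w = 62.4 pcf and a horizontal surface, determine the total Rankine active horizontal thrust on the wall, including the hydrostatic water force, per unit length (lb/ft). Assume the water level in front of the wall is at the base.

10300 lb/ft

K_a = tan²(45° − φ/2) = 0.3829.
γ' = 133.1 − 62.4 = 70.70 pcf. Depth below WT = 10.1 ft.
σ'_h at WT = K_a γ d_w = 382.2 psf; at base = 382.2 + K_a γ' × 10.1 = 655.7 psf.
P₁ (0–9.7 ft) = ½×382.2×9.7 = 1854. P₂ (9.7–19.8 ft) = ½(382.2+655.7)×10.1 = 5241.
P_w = ½ γ_w h₂² = 0.5×62.4×10.1² = 3183. Total = 1854+5241+3183 = 10280 lb/ft.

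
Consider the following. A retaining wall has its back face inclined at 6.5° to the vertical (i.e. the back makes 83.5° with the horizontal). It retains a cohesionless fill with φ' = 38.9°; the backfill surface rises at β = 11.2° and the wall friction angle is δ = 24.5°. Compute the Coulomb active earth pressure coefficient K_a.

0.292

K_a = sin²(α+φ) / [sin²α · sin(α−δ) · (1 + √{sin(φ+δ)sin(φ−β) / (sin(α−δ)sin(α+β))})²].
With α = 83.5°, φ = 38.9°, δ = 24.5°, β = 11.2°: K_a = 0.2924.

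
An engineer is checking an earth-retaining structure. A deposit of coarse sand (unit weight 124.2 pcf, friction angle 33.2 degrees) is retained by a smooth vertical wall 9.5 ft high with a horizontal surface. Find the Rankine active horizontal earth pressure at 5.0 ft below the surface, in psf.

K_a = (1 − sin φ)/(1 + sin φ) = 0.2924.
σ_h = K_a γ z = 0.2924 × 124.2 × 5.0 = 181.6 psf.

182 psf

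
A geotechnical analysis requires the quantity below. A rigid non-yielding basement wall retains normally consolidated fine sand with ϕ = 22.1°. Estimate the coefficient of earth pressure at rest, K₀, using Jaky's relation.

K₀ = 1 − sin φ' = 1 − sin 22.1° = 0.6238.

0.624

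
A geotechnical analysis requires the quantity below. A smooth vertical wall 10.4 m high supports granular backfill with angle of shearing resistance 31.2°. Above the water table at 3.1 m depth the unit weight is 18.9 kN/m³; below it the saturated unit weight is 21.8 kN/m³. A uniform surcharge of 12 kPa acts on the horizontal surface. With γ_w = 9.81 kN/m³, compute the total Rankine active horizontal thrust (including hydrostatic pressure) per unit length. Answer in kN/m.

K_a = tan²(45° − φ/2) = 0.3175.
γ' = 21.8 − 9.81 = 11.99 kN/m³. h₂ = H − d_w = 7.3 m.
σ'_h: at surface K_a·q = 3.810; at WT K_a(q+γd_w) = 22.41; at base K_a(q+γd_w+γ'h₂) = 50.20 kPa.
P₁ = ½(3.810+22.41)×3.1 = 40.64; P₂ = ½(22.41+50.20)×7.3 = 265.0; P_w = ½γ_w h₂² = 261.4.
Total = 40.64+265.0+261.4 = 567.1 kN/m.

567 kN/m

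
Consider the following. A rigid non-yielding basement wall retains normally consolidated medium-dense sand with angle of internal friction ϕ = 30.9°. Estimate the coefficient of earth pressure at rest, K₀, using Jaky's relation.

0.486

K₀ = 1 − sin φ' = 1 − sin 30.9° = 0.4865.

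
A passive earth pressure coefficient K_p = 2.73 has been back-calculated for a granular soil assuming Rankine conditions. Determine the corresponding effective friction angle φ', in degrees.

K_p = (1+sin φ)/(1−sin φ) ⇒ sin φ = (K_p − 1)/(K_p + 1) = 0.4638.
φ = arcsin(0.4638) = 27.63°.

27.6°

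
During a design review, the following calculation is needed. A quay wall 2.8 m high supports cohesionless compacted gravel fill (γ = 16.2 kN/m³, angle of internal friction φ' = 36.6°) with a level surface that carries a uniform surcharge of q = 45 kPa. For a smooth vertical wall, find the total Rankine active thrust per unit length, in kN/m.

K_a = tan²(45° − φ/2) = 0.2530.
Soil triangle: ½ K_a γ H² = 0.5×0.2530×16.2×2.8² = 16.06 kN/m.
Surcharge rectangle: K_a q H = 0.2530×45×2.8 = 31.87 kN/m.
Total = 16.06 + 31.87 = 47.94 kN/m.

47.9 kN/m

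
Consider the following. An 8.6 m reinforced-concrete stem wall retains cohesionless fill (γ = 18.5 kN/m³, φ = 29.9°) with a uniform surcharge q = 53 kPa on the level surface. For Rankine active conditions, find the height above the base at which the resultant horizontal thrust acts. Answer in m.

K_a = 0.3347.
Triangular part P₁ = ½K_aγH² = 229.0 at H/3 = 2.867 m; rectangular part P₂ = K_a q H = 152.5 at H/2 = 4.300 m.
ȳ = (P₁·2.867 + P₂·4.300)/(P₁+P₂) = 3.440 m.

3.44 m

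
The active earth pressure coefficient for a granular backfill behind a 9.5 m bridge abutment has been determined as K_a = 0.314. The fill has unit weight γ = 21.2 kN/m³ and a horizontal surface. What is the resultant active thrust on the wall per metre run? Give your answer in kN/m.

P = ½ K_a γ H² = 0.5 × 0.314 × 21.2 × 9.5² = 300.4 kN/m.

300 kN/m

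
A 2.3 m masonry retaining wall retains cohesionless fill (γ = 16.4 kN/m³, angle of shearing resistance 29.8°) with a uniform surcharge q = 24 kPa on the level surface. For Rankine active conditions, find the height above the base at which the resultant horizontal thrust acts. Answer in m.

0.981 m

K_a = 0.3360.
Triangular part P₁ = ½K_aγH² = 14.58 at H/3 = 0.7667 m; rectangular part P₂ = K_a q H = 18.55 at H/2 = 1.150 m.
ȳ = (P₁·0.7667 + P₂·1.150)/(P₁+P₂) = 0.9813 m.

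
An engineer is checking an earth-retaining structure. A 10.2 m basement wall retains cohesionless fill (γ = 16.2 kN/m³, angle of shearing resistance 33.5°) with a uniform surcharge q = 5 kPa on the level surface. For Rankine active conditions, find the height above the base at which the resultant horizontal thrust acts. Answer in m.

K_a = 0.2887.
Triangular part P₁ = ½K_aγH² = 243.3 at H/3 = 3.400 m; rectangular part P₂ = K_a q H = 14.72 at H/2 = 5.100 m.
ȳ = (P₁·3.400 + P₂·5.100)/(P₁+P₂) = 3.497 m.

3.50 m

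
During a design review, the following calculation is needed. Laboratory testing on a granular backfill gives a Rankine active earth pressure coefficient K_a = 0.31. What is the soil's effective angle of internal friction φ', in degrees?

K_a = tan²(45° − φ/2) ⇒ 45° − φ/2 = arctan(√0.31) = 29.11°.
φ = 2(45° − 29.11°) = 31.78°.

31.8°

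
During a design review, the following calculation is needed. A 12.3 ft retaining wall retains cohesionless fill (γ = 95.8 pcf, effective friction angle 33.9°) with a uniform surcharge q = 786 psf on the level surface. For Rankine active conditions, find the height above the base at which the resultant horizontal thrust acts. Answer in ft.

5.27 ft

K_a = 0.2839.
Triangular part P₁ = ½K_aγH² = 2057 at H/3 = 4.100 ft; rectangular part P₂ = K_a q H = 2745 at H/2 = 6.150 ft.
ȳ = (P₁·4.100 + P₂·6.150)/(P₁+P₂) = 5.272 ft.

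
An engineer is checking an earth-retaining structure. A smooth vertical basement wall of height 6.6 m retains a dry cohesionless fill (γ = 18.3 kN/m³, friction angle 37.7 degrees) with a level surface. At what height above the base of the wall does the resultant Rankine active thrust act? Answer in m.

2.20 m

K_a = 0.2411.
The pressure distribution is triangular, so the resultant acts at H/3 above the base = 6.6/3 = 2.200 m.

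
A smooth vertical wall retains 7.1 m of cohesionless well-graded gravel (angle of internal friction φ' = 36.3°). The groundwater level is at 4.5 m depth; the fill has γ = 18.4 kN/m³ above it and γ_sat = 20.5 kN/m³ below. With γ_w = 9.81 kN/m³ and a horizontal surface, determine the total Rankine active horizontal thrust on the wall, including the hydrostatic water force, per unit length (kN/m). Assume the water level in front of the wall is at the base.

K_a = tan²(45° − φ/2) = 0.2563.
γ' = 20.5 − 9.81 = 10.69 kN/m³. Depth below WT = 2.6 m.
σ'_h at WT = K_a γ d_w = 21.22 kPa; at base = 21.22 + K_a γ' × 2.6 = 28.34 kPa.
P₁ (0–4.5 m) = ½×21.22×4.5 = 47.74. P₂ (4.5–7.1 m) = ½(21.22+28.34)×2.6 = 64.43.
P_w = ½ γ_w h₂² = 0.5×9.81×2.6² = 33.16. Total = 47.74+64.43+33.16 = 145.3 kN/m.

145 kN/m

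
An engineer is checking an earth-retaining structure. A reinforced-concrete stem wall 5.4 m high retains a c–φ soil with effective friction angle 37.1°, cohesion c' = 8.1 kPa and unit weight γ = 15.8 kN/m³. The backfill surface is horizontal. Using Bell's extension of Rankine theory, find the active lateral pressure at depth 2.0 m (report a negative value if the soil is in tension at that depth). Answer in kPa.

-0.238 kPa

K_a = (1 − sin φ)/(1 + sin φ) = 0.2475.
σ_a = K_a γ z − 2c√K_a = 0.2475×15.8×2.0 − 2×8.1×0.4975 = -0.2384 kPa.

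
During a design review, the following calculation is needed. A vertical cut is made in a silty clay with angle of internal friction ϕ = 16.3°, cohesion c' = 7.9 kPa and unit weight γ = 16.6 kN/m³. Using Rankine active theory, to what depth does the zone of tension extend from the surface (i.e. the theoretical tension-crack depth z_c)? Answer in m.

K_a = tan²(45° − 16.3°/2) = 0.5617; √K_a = 0.7495.
The active pressure is zero where K_a γ z = 2c√K_a, so z_c = 2c/(γ√K_a) = 2×7.9/(16.6×0.7495) = 1.270 m.

1.27 m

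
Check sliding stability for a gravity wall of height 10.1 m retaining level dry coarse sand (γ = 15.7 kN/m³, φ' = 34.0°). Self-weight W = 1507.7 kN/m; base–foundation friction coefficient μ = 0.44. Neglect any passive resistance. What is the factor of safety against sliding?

K_a = tan²(45° − 34.0°/2) = 0.2827.
P_a = ½K_aγH² = 0.5×0.2827×15.7×10.1² = 226.4 kN/m, acting at H/3 = 3.367 m above the base.
FS_sliding = μW / P_a = 0.44×1507.7 / 226.4 = 2.930.

2.93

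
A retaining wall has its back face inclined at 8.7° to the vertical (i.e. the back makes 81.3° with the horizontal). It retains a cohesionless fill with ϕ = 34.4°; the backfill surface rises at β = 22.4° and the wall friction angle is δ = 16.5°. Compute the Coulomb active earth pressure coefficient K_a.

0.450

K_a = sin²(α+φ) / [sin²α · sin(α−δ) · (1 + √{sin(φ+δ)sin(φ−β) / (sin(α−δ)sin(α+β))})²].
With α = 81.3°, φ = 34.4°, δ = 16.5°, β = 22.4°: K_a = 0.4501.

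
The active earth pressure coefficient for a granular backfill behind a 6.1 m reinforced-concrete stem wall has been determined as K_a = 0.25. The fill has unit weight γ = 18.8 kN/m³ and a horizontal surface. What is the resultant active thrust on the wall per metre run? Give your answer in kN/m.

P = ½ K_a γ H² = 0.5 × 0.25 × 18.8 × 6.1² = 87.44 kN/m.

87.4 kN/m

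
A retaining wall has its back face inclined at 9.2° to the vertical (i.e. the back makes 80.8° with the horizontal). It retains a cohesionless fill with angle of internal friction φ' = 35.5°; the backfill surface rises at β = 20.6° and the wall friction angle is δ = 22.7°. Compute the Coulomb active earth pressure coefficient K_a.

0.425

K_a = sin²(α+φ) / [sin²α · sin(α−δ) · (1 + √{sin(φ+δ)sin(φ−β) / (sin(α−δ)sin(α+β))})²].
With α = 80.8°, φ = 35.5°, δ = 22.7°, β = 20.6°: K_a = 0.4247.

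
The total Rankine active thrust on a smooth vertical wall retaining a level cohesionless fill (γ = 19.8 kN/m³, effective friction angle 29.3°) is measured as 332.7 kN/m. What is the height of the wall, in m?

K_a = 0.3428. P_a = ½ K_a γ H² ⇒ H = √(2P_a/(K_a γ)).
H = √(2×332.7/(0.3428×19.8)) = 9.901 m.

9.90 m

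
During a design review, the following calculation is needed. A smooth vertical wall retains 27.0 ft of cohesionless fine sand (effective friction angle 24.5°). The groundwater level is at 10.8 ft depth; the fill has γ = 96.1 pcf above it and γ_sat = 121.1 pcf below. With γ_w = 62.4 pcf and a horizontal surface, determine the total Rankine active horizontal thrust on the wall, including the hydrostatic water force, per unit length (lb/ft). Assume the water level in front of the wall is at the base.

K_a = tan²(45° − φ/2) = 0.4137.
γ' = 121.1 − 62.4 = 58.70 pcf. Depth below WT = 16.2 ft.
σ'_h at WT = K_a γ d_w = 429.4 psf; at base = 429.4 + K_a γ' × 16.2 = 822.8 psf.
P₁ (0–10.8 ft) = ½×429.4×10.8 = 2319. P₂ (10.8–27.0 ft) = ½(429.4+822.8)×16.2 = 10140.
P_w = ½ γ_w h₂² = 0.5×62.4×16.2² = 8188. Total = 2319+10140+8188 = 20650 lb/ft.

20700 lb/ft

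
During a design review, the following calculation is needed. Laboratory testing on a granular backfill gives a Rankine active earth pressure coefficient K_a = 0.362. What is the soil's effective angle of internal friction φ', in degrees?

27.9°

K_a = tan²(45° − φ/2) ⇒ 45° − φ/2 = arctan(√0.362) = 31.03°.
φ = 2(45° − 31.03°) = 27.93°.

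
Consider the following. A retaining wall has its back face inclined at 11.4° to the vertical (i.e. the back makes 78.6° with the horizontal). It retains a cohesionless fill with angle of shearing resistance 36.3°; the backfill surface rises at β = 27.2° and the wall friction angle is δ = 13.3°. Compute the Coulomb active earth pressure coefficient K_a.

0.501

K_a = sin²(α+φ) / [sin²α · sin(α−δ) · (1 + √{sin(φ+δ)sin(φ−β) / (sin(α−δ)sin(α+β))})²].
With α = 78.6°, φ = 36.3°, δ = 13.3°, β = 27.2°: K_a = 0.5012.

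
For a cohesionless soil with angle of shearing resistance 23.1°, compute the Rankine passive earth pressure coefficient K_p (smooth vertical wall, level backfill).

K_p = (1 + sin φ)/(1 − sin φ) = tan²(45° + 23.1°/2) = 2.291.

2.29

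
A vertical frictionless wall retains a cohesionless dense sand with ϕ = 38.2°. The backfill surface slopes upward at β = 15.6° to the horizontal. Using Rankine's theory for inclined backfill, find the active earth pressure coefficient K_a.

K_a = cos β · (cos β − √(cos²β − cos²φ)) / (cos β + √(cos²β − cos²φ)).
cos β = 0.9632, cos φ = 0.7859, √(cos²β − cos²φ) = 0.5569.
K_a = 0.9632 × (0.9632 − 0.5569)/(0.9632 + 0.5569) = 0.2574.

0.257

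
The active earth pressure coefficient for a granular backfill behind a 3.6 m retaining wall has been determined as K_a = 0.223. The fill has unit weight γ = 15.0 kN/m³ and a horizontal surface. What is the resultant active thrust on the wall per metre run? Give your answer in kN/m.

21.7 kN/m

P = ½ K_a γ H² = 0.5 × 0.223 × 15.0 × 3.6² = 21.68 kN/m.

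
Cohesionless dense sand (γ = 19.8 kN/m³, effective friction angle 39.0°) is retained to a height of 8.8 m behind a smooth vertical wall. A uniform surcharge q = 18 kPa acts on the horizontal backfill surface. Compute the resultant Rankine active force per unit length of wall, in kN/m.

K_a = tan²(45° − φ/2) = 0.2275.
Soil triangle: ½ K_a γ H² = 0.5×0.2275×19.8×8.8² = 174.4 kN/m.
Surcharge rectangle: K_a q H = 0.2275×18×8.8 = 36.04 kN/m.
Total = 174.4 + 36.04 = 210.5 kN/m.

210 kN/m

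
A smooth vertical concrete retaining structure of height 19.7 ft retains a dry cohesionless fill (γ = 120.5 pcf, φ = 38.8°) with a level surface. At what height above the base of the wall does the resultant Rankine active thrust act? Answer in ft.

6.57 ft

K_a = 0.2296.
The pressure distribution is triangular, so the resultant acts at H/3 above the base = 19.7/3 = 6.567 ft.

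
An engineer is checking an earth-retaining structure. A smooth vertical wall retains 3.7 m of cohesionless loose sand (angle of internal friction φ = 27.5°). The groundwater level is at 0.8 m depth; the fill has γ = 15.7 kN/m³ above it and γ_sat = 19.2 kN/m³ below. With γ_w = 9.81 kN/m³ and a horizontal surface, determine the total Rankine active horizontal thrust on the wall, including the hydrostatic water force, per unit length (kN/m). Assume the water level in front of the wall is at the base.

71.1 kN/m

K_a = tan²(45° − φ/2) = 0.3682.
γ' = 19.2 − 9.81 = 9.390 kN/m³. Depth below WT = 2.9 m.
σ'_h at WT = K_a γ d_w = 4.625 kPa; at base = 4.625 + K_a γ' × 2.9 = 14.65 kPa.
P₁ (0–0.8 m) = ½×4.625×0.8 = 1.850. P₂ (0.8–3.7 m) = ½(4.625+14.65)×2.9 = 27.95.
P_w = ½ γ_w h₂² = 0.5×9.81×2.9² = 41.25. Total = 1.850+27.95+41.25 = 71.05 kN/m.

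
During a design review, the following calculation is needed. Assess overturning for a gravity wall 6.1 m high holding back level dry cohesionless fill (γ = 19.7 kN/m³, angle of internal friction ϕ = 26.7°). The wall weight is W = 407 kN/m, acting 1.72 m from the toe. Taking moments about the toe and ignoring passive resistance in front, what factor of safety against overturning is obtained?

2.47

K_a = tan²(45° − 26.7°/2) = 0.3800.
P_a = ½K_aγH² = 0.5×0.3800×19.7×6.1² = 139.3 kN/m, acting at H/3 = 2.033 m above the base.
Overturning moment M_o = P_a × H/3 = 139.3 × 2.033 = 283.2.
Resisting moment M_r = W × 1.72 = 407 × 1.72 = 700.0.
FS_overturning = M_r/M_o = 700.0/283.2 = 2.472.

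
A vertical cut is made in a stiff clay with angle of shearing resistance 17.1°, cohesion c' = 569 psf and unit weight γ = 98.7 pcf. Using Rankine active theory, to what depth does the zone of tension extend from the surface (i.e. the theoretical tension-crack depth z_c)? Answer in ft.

K_a = tan²(45° − 17.1°/2) = 0.5455; √K_a = 0.7386.
The active pressure is zero where K_a γ z = 2c√K_a, so z_c = 2c/(γ√K_a) = 2×569/(98.7×0.7386) = 15.61 ft.

15.6 ft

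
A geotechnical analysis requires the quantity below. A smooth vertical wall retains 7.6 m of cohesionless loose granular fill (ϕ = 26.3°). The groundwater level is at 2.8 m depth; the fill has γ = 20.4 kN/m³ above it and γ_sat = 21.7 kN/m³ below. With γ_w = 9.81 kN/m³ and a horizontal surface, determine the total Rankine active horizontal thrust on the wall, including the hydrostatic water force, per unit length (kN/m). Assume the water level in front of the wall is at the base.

K_a = tan²(45° − φ/2) = 0.3859.
γ' = 21.7 − 9.81 = 11.89 kN/m³. Depth below WT = 4.8 m.
σ'_h at WT = K_a γ d_w = 22.04 kPa; at base = 22.04 + K_a γ' × 4.8 = 44.07 kPa.
P₁ (0–2.8 m) = ½×22.04×2.8 = 30.86. P₂ (2.8–7.6 m) = ½(22.04+44.07)×4.8 = 158.7.
P_w = ½ γ_w h₂² = 0.5×9.81×4.8² = 113.0. Total = 30.86+158.7+113.0 = 302.5 kN/m.

303 kN/m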